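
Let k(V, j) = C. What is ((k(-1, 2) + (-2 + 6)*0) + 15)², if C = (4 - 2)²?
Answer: 361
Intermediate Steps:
C = 4 (C = 2² = 4)
k(V, j) = 4
((k(-1, 2) + (-2 + 6)*0) + 15)² = ((4 + (-2 + 6)*0) + 15)² = ((4 + 4*0) + 15)² = ((4 + 0) + 15)² = (4 + 15)² = 19² = 361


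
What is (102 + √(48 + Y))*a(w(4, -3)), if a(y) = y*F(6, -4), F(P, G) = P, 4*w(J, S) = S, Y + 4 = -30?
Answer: -459 - 9*√14/2 ≈ -475.84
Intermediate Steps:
Y = -34 (Y = -4 - 30 = -34)
w(J, S) = S/4
a(y) = 6*y (a(y) = y*6 = 6*y)
(102 + √(48 + Y))*a(w(4, -3)) = (102 + √(48 - 34))*(6*((¼)*(-3))) = (102 + √14)*(6*(-¾)) = (102 + √14)*(-9/2) = -459 - 9*√14/2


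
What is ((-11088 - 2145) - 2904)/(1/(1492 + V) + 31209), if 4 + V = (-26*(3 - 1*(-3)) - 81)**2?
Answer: -930411009/1799417314 ≈ -0.51706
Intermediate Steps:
V = 56165 (V = -4 + (-26*(3 - 1*(-3)) - 81)**2 = -4 + (-26*(3 + 3) - 81)**2 = -4 + (-26*6 - 81)**2 = -4 + (-156 - 81)**2 = -4 + (-237)**2 = -4 + 56169 = 56165)
((-11088 - 2145) - 2904)/(1/(1492 + V) + 31209) = ((-11088 - 2145) - 2904)/(1/(1492 + 56165) + 31209) = (-13233 - 2904)/(1/57657 + 31209) = -16137/(1/57657 + 31209) = -16137/1799417314/57657 = -16137*57657/1799417314 = -930411009/1799417314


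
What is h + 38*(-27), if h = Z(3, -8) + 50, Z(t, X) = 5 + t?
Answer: -968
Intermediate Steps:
h = 58 (h = (5 + 3) + 50 = 8 + 50 = 58)
h + 38*(-27) = 58 + 38*(-27) = 58 - 1026 = -968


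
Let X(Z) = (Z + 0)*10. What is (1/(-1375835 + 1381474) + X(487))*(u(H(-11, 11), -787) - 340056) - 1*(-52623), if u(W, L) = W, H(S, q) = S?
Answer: -9338599748280/5639 ≈ -1.6561e+9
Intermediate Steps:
X(Z) = 10*Z (X(Z) = Z*10 = 10*Z)
(1/(-1375835 + 1381474) + X(487))*(u(H(-11, 11), -787) - 340056) - 1*(-52623) = (1/(-1375835 + 1381474) + 10*487)*(-11 - 340056) - 1*(-52623) = (1/5639 + 4870)*(-340067) + 52623 = (27461931/5639)*(-340067) + 52623 = -9338896489377/5639 + 52623 = -9338599748280/5639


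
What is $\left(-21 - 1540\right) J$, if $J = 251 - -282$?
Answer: $-832013$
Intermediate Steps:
$J = 533$ ($J = 251 + 282 = 533$)
$\left(-21 - 1540\right) J = \left(-21 - 1540\right) 533 = \left(-1561\right) 533 = -832013$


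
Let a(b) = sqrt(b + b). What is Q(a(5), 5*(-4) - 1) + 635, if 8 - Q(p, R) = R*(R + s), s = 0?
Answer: 202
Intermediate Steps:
a(b) = sqrt(2)*sqrt(b) (a(b) = sqrt(2*b) = sqrt(2)*sqrt(b))
Q(p, R) = 8 - R**2 (Q(p, R) = 8 - R*(R + 0) = 8 - R*R = 8 - R**2)
Q(a(5), 5*(-4) - 1) + 635 = (8 - (5*(-4) - 1)**2) + 635 = (8 - (-20 - 1)**2) + 635 = (8 - 1*(-21)**2) + 635 = (8 - 1*441) + 635 = (8 - 441) + 635 = -433 + 635 = 202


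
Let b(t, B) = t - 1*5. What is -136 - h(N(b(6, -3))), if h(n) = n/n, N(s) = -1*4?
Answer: -137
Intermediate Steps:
b(t, B) = -5 + t (b(t, B) = t - 5 = -5 + t)
N(s) = -4
h(n) = 1
-136 - h(N(b(6, -3))) = -136 - 1*1 = -136 - 1 = -137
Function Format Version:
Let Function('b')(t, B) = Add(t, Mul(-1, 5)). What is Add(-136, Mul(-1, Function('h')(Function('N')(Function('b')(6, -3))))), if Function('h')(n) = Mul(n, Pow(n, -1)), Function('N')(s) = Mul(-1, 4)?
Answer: -137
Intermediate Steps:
Function('b')(t, B) = Add(-5, t) (Function('b')(t, B) = Add(t, -5) = Add(-5, t))
Function('N')(s) = -4
Function('h')(n) = 1
Add(-136, Mul(-1, Function('h')(Function('N')(Function('b')(6, -3))))) = Add(-136, Mul(-1, 1)) = Add(-136, -1) = -137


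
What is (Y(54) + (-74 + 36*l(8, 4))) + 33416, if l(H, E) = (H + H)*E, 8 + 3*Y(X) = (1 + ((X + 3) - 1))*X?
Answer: 110008/3 ≈ 36669.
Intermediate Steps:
Y(X) = -8/3 + X*(3 + X)/3 (Y(X) = -8/3 + ((1 + ((X + 3) - 1))*X)/3 = -8/3 + ((1 + ((3 + X) - 1))*X)/3 = -8/3 + ((1 + (2 + X))*X)/3 = -8/3 + ((3 + X)*X)/3 = -8/3 + (X*(3 + X))/3 = -8/3 + X*(3 + X)/3)
l(H, E) = 2*E*H (l(H, E) = (2*H)*E = 2*E*H)
(Y(54) + (-74 + 36*l(8, 4))) + 33416 = ((-8/3 + 54 + (1/3)*54**2) + (-74 + 36*(2*4*8))) + 33416 = ((-8/3 + 54 + (1/3)*2916) + (-74 + 36*64)) + 33416 = ((-8/3 + 54 + 972) + (-74 + 2304)) + 33416 = (3070/3 + 2230) + 33416 = 9760/3 + 33416 = 110008/3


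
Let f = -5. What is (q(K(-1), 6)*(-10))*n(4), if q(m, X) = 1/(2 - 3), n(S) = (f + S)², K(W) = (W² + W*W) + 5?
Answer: 10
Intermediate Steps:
K(W) = 5 + 2*W² (K(W) = (W² + W²) + 5 = 2*W² + 5 = 5 + 2*W²)
n(S) = (-5 + S)²
q(m, X) = -1 (q(m, X) = 1/(-1) = -1)
(q(K(-1), 6)*(-10))*n(4) = (-1*(-10))*(-5 + 4)² = 10*(-1)² = 10*1 = 10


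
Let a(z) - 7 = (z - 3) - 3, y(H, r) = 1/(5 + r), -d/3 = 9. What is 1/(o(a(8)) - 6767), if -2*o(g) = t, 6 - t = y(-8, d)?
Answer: -44/297881 ≈ -0.00014771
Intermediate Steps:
d = -27 (d = -3*9 = -27)
a(z) = 1 + z (a(z) = 7 + ((z - 3) - 3) = 7 + ((-3 + z) - 3) = 7 + (-6 + z) = 1 + z)
t = 133/22 (t = 6 - 1/(5 - 27) = 6 - 1/(-22) = 6 - 1*(-1/22) = 6 + 1/22 = 133/22 ≈ 6.0455)
o(g) = -133/44 (o(g) = -½*133/22 = -133/44)
1/(o(a(8)) - 6767) = 1/(-133/44 - 6767) = 1/(-297881/44) = -44/297881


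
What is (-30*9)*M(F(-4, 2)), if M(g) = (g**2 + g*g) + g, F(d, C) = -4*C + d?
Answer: -74520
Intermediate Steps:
F(d, C) = d - 4*C
M(g) = g + 2*g**2 (M(g) = (g**2 + g**2) + g = 2*g**2 + g = g + 2*g**2)
(-30*9)*M(F(-4, 2)) = (-30*9)*((-4 - 4*2)*(1 + 2*(-4 - 4*2))) = -270*(-4 - 8)*(1 + 2*(-4 - 8)) = -(-3240)*(1 + 2*(-12)) = -(-3240)*(1 - 24) = -(-3240)*(-23) = -270*276 = -74520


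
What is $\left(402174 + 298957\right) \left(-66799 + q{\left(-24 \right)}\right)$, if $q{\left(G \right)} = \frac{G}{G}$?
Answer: $-46834148538$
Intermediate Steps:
$q{\left(G \right)} = 1$
$\left(402174 + 298957\right) \left(-66799 + q{\left(-24 \right)}\right) = \left(402174 + 298957\right) \left(-66799 + 1\right) = 701131 \left(-66798\right) = -46834148538$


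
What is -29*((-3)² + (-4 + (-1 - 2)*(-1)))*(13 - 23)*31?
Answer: 71920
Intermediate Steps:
-29*((-3)² + (-4 + (-1 - 2)*(-1)))*(13 - 23)*31 = -29*(9 + (-4 - 3*(-1)))*(-10)*31 = -29*(9 + (-4 + 3))*(-10)*31 = -29*(9 - 1)*(-10)*31 = -232*(-10)*31 = -29*(-80)*31 = 2320*31 = 71920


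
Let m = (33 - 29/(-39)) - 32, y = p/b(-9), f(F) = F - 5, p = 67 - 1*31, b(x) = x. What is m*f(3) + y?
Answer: -292/39 ≈ -7.4872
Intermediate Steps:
p = 36 (p = 67 - 31 = 36)
f(F) = -5 + F
y = -4 (y = 36/(-9) = 36*(-⅑) = -4)
m = 68/39 (m = (33 - 29*(-1/39)) - 32 = (33 + 29/39) - 32 = 1316/39 - 32 = 68/39 ≈ 1.7436)
m*f(3) + y = 68*(-5 + 3)/39 - 4 = (68/39)*(-2) - 4 = -136/39 - 4 = -292/39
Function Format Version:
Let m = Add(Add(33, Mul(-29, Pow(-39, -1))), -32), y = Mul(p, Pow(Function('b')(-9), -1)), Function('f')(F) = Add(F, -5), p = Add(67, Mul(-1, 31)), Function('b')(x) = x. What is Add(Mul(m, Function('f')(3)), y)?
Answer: Rational(-292, 39) ≈ -7.4872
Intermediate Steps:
p = 36 (p = Add(67, -31) = 36)
Function('f')(F) = Add(-5, F)
y = -4 (y = Mul(36, Pow(-9, -1)) = Mul(36, Rational(-1, 9)) = -4)
m = Rational(68, 39) (m = Add(Add(33, Mul(-29, Rational(-1, 39))), -32) = Add(Add(33, Rational(29, 39)), -32) = Add(Rational(1316, 39), -32) = Rational(68, 39) ≈ 1.7436)
Add(Mul(m, Function('f')(3)), y) = Add(Mul(Rational(68, 39), Add(-5, 3)), -4) = Add(Mul(Rational(68, 39), -2), -4) = Add(Rational(-136, 39), -4) = Rational(-292, 39)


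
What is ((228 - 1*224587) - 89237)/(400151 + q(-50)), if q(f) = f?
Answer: -104532/133367 ≈ -0.78379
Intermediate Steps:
((228 - 1*224587) - 89237)/(400151 + q(-50)) = ((228 - 1*224587) - 89237)/(400151 - 50) = ((228 - 224587) - 89237)/400101 = (-224359 - 89237)*(1/400101) = -313596*1/400101 = -104532/133367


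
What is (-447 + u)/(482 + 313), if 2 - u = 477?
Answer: -922/795 ≈ -1.1597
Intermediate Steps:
u = -475 (u = 2 - 1*477 = 2 - 477 = -475)
(-447 + u)/(482 + 313) = (-447 - 475)/(482 + 313) = -922/795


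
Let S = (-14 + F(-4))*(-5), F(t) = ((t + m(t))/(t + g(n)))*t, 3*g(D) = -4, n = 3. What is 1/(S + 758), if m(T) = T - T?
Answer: 1/843 ≈ 0.0011862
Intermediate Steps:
g(D) = -4/3 (g(D) = (⅓)*(-4) = -4/3)
m(T) = 0
F(t) = t²/(-4/3 + t) (F(t) = ((t + 0)/(t - 4/3))*t = (t/(-4/3 + t))*t = t²/(-4/3 + t))
S = 85 (S = (-14 + 3*(-4)²/(-4 + 3*(-4)))*(-5) = (-14 + 3*16/(-4 - 12))*(-5) = (-14 + 3*16/(-16))*(-5) = (-14 + 3*16*(-1/16))*(-5) = (-14 - 3)*(-5) = -17*(-5) = 85)
1/(S + 758) = 1/(85 + 758) = 1/843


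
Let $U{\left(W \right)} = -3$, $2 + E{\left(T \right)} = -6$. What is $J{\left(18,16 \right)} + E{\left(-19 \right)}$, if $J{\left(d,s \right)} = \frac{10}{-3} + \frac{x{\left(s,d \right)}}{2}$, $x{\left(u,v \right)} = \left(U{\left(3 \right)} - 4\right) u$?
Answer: $- \frac{202}{3} \approx -67.333$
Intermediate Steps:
$E{\left(T \right)} = -8$ ($E{\left(T \right)} = -2 - 6 = -8$)
$x{\left(u,v \right)} = - 7 u$ ($x{\left(u,v \right)} = \left(-3 - 4\right) u = - 7 u$)
$J{\left(d,s \right)} = - \frac{10}{3} - \frac{7 s}{2}$ ($J{\left(d,s \right)} = \frac{10}{-3} + \frac{\left(-7\right) s}{2} = 10 \left(- \frac{1}{3}\right) + - 7 s \frac{1}{2} = - \frac{10}{3} - \frac{7 s}{2}$)
$J{\left(18,16 \right)} + E{\left(-19 \right)} = \left(- \frac{10}{3} - 56\right) - 8 = - \frac{178}{3} - 8 = - \frac{202}{3}$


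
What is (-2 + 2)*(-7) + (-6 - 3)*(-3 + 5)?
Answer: -18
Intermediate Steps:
(-2 + 2)*(-7) + (-6 - 3)*(-3 + 5) = 0*(-7) - 9*2 = 0 - 18 = -18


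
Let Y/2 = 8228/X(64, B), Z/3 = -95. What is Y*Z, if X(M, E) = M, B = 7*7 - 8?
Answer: -586245/8 ≈ -73281.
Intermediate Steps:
Z = -285 (Z = 3*(-95) = -285)
B = 41 (B = 49 - 8 = 41)
Y = 2057/8 (Y = 2*(8228/64) = 2*(8228*(1/64)) = 2*(2057/16) = 2057/8 ≈ 257.13)
Y*Z = (2057/8)*(-285) = -586245/8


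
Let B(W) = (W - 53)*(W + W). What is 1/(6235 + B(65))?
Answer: 1/7795 ≈ 0.00012829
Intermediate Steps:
B(W) = 2*W*(-53 + W) (B(W) = (-53 + W)*(2*W) = 2*W*(-53 + W))
1/(6235 + B(65)) = 1/(6235 + 2*65*(-53 + 65)) = 1/(6235 + 2*65*12) = 1/(6235 + 1560) = 1/7795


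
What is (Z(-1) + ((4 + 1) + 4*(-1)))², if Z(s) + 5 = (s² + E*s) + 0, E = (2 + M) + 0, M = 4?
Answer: 81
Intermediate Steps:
E = 6 (E = (2 + 4) + 0 = 6 + 0 = 6)
Z(s) = -5 + s² + 6*s (Z(s) = -5 + ((s² + 6*s) + 0) = -5 + (s² + 6*s) = -5 + s² + 6*s)
(Z(-1) + ((4 + 1) + 4*(-1)))² = ((-5 + (-1)² + 6*(-1)) + ((4 + 1) + 4*(-1)))² = ((-5 + 1 - 6) + (5 - 4))² = (-10 + 1)² = (-9)² = 81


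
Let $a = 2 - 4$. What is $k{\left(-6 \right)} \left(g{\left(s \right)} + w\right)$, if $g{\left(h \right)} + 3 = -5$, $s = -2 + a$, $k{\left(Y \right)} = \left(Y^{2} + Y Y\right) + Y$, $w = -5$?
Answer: $-858$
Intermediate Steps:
$k{\left(Y \right)} = Y + 2 Y^{2}$ ($k{\left(Y \right)} = \left(Y^{2} + Y^{2}\right) + Y = 2 Y^{2} + Y = Y + 2 Y^{2}$)
$a = -2$
$s = -4$ ($s = -2 - 2 = -4$)
$g{\left(h \right)} = -8$ ($g{\left(h \right)} = -3 - 5 = -8$)
$k{\left(-6 \right)} \left(g{\left(s \right)} + w\right) = - 6 \left(1 + 2 \left(-6\right)\right) \left(-8 - 5\right) = - 6 \left(1 - 12\right) \left(-13\right) = \left(-6\right) \left(-11\right) \left(-13\right) = 66 \left(-13\right) = -858$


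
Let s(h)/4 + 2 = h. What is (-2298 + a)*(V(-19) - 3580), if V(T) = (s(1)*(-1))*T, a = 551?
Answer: 6387032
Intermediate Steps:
s(h) = -8 + 4*h
V(T) = 4*T (V(T) = ((-8 + 4*1)*(-1))*T = ((-8 + 4)*(-1))*T = (-4*(-1))*T = 4*T)
(-2298 + a)*(V(-19) - 3580) = (-2298 + 551)*(4*(-19) - 3580) = -1747*(-76 - 3580) = -1747*(-3656) = 6387032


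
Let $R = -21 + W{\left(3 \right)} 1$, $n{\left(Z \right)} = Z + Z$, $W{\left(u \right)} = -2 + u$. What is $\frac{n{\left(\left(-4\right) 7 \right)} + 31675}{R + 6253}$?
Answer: $\frac{31619}{6233} \approx 5.0728$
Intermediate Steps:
$n{\left(Z \right)} = 2 Z$
$R = -20$ ($R = -21 + \left(-2 + 3\right) 1 = -21 + 1 \cdot 1 = -21 + 1 = -20$)
$\frac{n{\left(\left(-4\right) 7 \right)} + 31675}{R + 6253} = \frac{2 \left(\left(-4\right) 7\right) + 31675}{-20 + 6253} = \frac{2 \left(-28\right) + 31675}{6233} = \left(-56 + 31675\right) \frac{1}{6233} = 31619 \cdot \frac{1}{6233} = \frac{31619}{6233}$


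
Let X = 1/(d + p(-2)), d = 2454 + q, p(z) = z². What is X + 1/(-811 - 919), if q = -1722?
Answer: 497/636640 ≈ 0.00078066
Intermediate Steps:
d = 732 (d = 2454 - 1722 = 732)
X = 1/736 (X = 1/(732 + (-2)²) = 1/(732 + 4) = 1/736 ≈ 0.0013587)
X + 1/(-811 - 919) = 1/736 + 1/(-811 - 919) = 1/736 + 1/(-1730) = 1/736 - 1/1730 = 497/636640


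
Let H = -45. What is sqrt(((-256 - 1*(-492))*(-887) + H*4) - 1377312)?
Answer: 2*I*sqrt(396706) ≈ 1259.7*I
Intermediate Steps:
sqrt(((-256 - 1*(-492))*(-887) + H*4) - 1377312) = sqrt(((-256 - 1*(-492))*(-887) - 45*4) - 1377312) = sqrt(((-256 + 492)*(-887) - 180) - 1377312) = sqrt((236*(-887) - 180) - 1377312) = sqrt((-209332 - 180) - 1377312) = sqrt(-209512 - 1377312) = sqrt(-1586824) = 2*I*sqrt(396706)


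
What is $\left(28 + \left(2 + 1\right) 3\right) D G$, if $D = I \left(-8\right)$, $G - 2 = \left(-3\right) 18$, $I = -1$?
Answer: $-15392$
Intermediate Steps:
$G = -52$ ($G = 2 - 54 = -52$)
$D = 8$ ($D = \left(-1\right) \left(-8\right) = 8$)
$\left(28 + \left(2 + 1\right) 3\right) D G = \left(28 + \left(2 + 1\right) 3\right) 8 \left(-52\right) = \left(28 + 3 \cdot 3\right) 8 \left(-52\right) = \left(28 + 9\right) 8 \left(-52\right) = 37 \cdot 8 \left(-52\right) = 296 \left(-52\right) = -15392$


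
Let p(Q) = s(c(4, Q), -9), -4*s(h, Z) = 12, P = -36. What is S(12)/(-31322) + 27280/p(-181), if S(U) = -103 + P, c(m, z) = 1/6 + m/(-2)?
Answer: -854463743/93966 ≈ -9093.3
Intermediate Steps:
c(m, z) = ⅙ - m/2 (c(m, z) = 1*(⅙) + m*(-½) = ⅙ - m/2)
S(U) = -139 (S(U) = -103 - 36 = -139)
s(h, Z) = -3 (s(h, Z) = -¼*12 = -3)
p(Q) = -3
S(12)/(-31322) + 27280/p(-181) = -139/(-31322) + 27280/(-3) = -139*(-1/31322) + 27280*(-⅓) = 139/31322 - 27280/3 = -854463743/93966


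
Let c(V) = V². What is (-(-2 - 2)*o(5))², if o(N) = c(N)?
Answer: 10000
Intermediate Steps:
o(N) = N²
(-(-2 - 2)*o(5))² = (-(-2 - 2)*5²)² = (-(-4)*25)² = (-1*(-100))² = 100² = 10000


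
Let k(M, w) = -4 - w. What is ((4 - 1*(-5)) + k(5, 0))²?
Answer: 25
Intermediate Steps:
((4 - 1*(-5)) + k(5, 0))² = ((4 - 1*(-5)) + (-4 - 1*0))² = ((4 + 5) + (-4 + 0))² = (9 - 4)² = 5² = 25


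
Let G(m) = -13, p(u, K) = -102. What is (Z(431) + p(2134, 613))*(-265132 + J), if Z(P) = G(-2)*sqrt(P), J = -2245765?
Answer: 256111494 + 32641661*sqrt(431) ≈ 9.3377e+8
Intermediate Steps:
Z(P) = -13*sqrt(P)
(Z(431) + p(2134, 613))*(-265132 + J) = (-13*sqrt(431) - 102)*(-265132 - 2245765) = (-102 - 13*sqrt(431))*(-2510897) = 256111494 + 32641661*sqrt(431)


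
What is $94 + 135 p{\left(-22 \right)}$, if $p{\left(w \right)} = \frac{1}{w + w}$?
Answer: $\frac{4001}{44} \approx 90.932$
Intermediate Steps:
$p{\left(w \right)} = \frac{1}{2 w}$
$94 + 135 p{\left(-22 \right)} = 94 + 135 \frac{1}{2 \left(-22\right)} = 94 + 135 \cdot \frac{1}{2} \left(- \frac{1}{22}\right) = 94 + 135 \left(- \frac{1}{44}\right) = 94 - \frac{135}{44} = \frac{4001}{44}$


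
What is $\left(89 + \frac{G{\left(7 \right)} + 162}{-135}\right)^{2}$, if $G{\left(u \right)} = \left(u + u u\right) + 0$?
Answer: $\frac{139169209}{18225} \approx 7636.2$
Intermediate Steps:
$G{\left(u \right)} = u + u^{2}$ ($G{\left(u \right)} = \left(u + u^{2}\right) + 0 = u + u^{2}$)
$\left(89 + \frac{G{\left(7 \right)} + 162}{-135}\right)^{2} = \left(89 + \frac{7 \left(1 + 7\right) + 162}{-135}\right)^{2} = \left(89 + \left(7 \cdot 8 + 162\right) \left(- \frac{1}{135}\right)\right)^{2} = \left(89 + \left(56 + 162\right) \left(- \frac{1}{135}\right)\right)^{2} = \left(89 + 218 \left(- \frac{1}{135}\right)\right)^{2} = \left(89 - \frac{218}{135}\right)^{2} = \left(\frac{11797}{135}\right)^{2} = \frac{139169209}{18225}$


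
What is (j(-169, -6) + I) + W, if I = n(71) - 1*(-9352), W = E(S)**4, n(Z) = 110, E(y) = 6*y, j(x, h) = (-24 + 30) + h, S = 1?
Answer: 10758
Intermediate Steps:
j(x, h) = 6 + h
W = 1296 (W = (6*1)**4 = 6**4 = 1296)
I = 9462 (I = 110 - 1*(-9352) = 110 + 9352 = 9462)
(j(-169, -6) + I) + W = ((6 - 6) + 9462) + 1296 = (0 + 9462) + 1296 = 9462 + 1296 = 10758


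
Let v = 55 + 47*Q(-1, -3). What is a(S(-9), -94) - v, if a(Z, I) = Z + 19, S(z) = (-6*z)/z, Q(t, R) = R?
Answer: 99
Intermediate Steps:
S(z) = -6
a(Z, I) = 19 + Z
v = -86 (v = 55 + 47*(-3) = 55 - 141 = -86)
a(S(-9), -94) - v = (19 - 6) - 1*(-86) = 13 + 86 = 99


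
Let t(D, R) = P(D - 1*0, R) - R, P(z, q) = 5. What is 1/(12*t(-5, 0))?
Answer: 1/60 ≈ 0.016667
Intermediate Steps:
t(D, R) = 5 - R
1/(12*t(-5, 0)) = 1/(12*(5 - 1*0)) = 1/(12*(5 + 0)) = 1/(12*5) = 1/60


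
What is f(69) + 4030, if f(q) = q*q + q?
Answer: 8860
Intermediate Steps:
f(q) = q + q² (f(q) = q² + q = q + q²)
f(69) + 4030 = 69*(1 + 69) + 4030 = 69*70 + 4030 = 4830 + 4030 = 8860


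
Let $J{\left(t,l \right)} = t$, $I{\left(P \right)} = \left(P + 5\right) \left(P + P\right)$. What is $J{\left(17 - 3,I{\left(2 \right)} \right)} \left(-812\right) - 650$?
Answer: $-12018$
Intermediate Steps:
$I{\left(P \right)} = 2 P \left(5 + P\right)$ ($I{\left(P \right)} = \left(5 + P\right) 2 P = 2 P \left(5 + P\right)$)
$J{\left(17 - 3,I{\left(2 \right)} \right)} \left(-812\right) - 650 = \left(17 - 3\right) \left(-812\right) - 650 = 14 \left(-812\right) - 650 = -11368 - 650 = -12018$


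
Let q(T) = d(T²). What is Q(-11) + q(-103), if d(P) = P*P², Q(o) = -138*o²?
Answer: 1194052279831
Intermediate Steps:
d(P) = P³
q(T) = T⁶ (q(T) = (T²)³ = T⁶)
Q(-11) + q(-103) = -138*(-11)² + (-103)⁶ = -138*121 + 1194052296529 = -16698 + 1194052296529 = 1194052279831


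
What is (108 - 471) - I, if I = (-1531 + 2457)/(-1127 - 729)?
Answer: -336401/928 ≈ -362.50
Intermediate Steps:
I = -463/928 (I = 926/(-1856) = 926*(-1/1856) = -463/928 ≈ -0.49892)
(108 - 471) - I = (108 - 471) - 1*(-463/928) = -363 + 463/928 = -336401/928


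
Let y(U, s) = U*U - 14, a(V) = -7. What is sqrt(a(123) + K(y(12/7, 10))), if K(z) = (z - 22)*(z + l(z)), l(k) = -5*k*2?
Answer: I*sqrt(7919167)/49 ≈ 57.431*I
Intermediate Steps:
y(U, s) = -14 + U**2 (y(U, s) = U**2 - 14 = -14 + U**2)
l(k) = -10*k
K(z) = -9*z*(-22 + z) (K(z) = (z - 22)*(z - 10*z) = (-22 + z)*(-9*z) = -9*z*(-22 + z))
sqrt(a(123) + K(y(12/7, 10))) = sqrt(-7 + 9*(-14 + (12/7)**2)*(22 - (-14 + (12/7)**2))) = sqrt(-7 + 9*(-14 + 144/49)*(22 - (-14 + 144/49))) = sqrt(-7 + 9*(-542/49)*(22 - 1*(-542/49))) = sqrt(-7 + 9*(-542/49)*(22 + 542/49)) = sqrt(-7 + 9*(-542/49)*(1620/49)) = sqrt(-7 - 7902360/2401) = sqrt(-7919167/2401) = I*sqrt(7919167)/49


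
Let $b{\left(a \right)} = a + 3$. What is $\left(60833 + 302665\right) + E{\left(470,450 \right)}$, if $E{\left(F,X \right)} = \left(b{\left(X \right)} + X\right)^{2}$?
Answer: $1178907$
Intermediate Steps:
$b{\left(a \right)} = 3 + a$
$E{\left(F,X \right)} = \left(3 + 2 X\right)^{2}$ ($E{\left(F,X \right)} = \left(\left(3 + X\right) + X\right)^{2} = \left(3 + 2 X\right)^{2}$)
$\left(60833 + 302665\right) + E{\left(470,450 \right)} = \left(60833 + 302665\right) + \left(3 + 2 \cdot 450\right)^{2} = 363498 + \left(3 + 900\right)^{2} = 363498 + 903^{2} = 363498 + 815409 = 1178907$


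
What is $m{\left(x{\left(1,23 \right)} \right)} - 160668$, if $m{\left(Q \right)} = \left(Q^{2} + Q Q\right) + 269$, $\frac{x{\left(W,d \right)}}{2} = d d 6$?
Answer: $80433809$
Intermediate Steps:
$x{\left(W,d \right)} = 12 d^{2}$ ($x{\left(W,d \right)} = 2 d d 6 = 2 d^{2} \cdot 6 = 2 \cdot 6 d^{2} = 12 d^{2}$)
$m{\left(Q \right)} = 269 + 2 Q^{2}$ ($m{\left(Q \right)} = \left(Q^{2} + Q^{2}\right) + 269 = 2 Q^{2} + 269 = 269 + 2 Q^{2}$)
$m{\left(x{\left(1,23 \right)} \right)} - 160668 = \left(269 + 2 \left(12 \cdot 23^{2}\right)^{2}\right) - 160668 = \left(269 + 2 \left(12 \cdot 529\right)^{2}\right) - 160668 = \left(269 + 2 \cdot 6348^{2}\right) - 160668 = \left(269 + 2 \cdot 40297104\right) - 160668 = \left(269 + 80594208\right) - 160668 = 80594477 - 160668 = 80433809$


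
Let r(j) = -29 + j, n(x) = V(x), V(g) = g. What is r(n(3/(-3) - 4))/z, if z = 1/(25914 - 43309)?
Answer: 591430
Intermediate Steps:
n(x) = x
z = -1/17395 (z = 1/(-17395) = -1/17395 ≈ -5.7488e-5)
r(n(3/(-3) - 4))/z = (-29 + (3/(-3) - 4))/(-1/17395) = (-29 + (3*(-1/3) - 4))*(-17395) = (-29 + (-1 - 4))*(-17395) = (-29 - 5)*(-17395) = -34*(-17395) = 591430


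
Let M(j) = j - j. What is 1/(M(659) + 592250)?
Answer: 1/592250 ≈ 1.6885e-6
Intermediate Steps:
M(j) = 0
1/(M(659) + 592250) = 1/(0 + 592250) = 1/592250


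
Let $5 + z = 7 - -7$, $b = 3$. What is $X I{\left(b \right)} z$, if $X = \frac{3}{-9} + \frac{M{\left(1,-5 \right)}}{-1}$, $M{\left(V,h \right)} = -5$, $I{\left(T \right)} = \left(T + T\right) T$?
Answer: $756$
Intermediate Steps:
$I{\left(T \right)} = 2 T^{2}$ ($I{\left(T \right)} = 2 T T = 2 T^{2}$)
$X = \frac{14}{3}$ ($X = \frac{3}{-9} - \frac{5}{-1} = 3 \left(- \frac{1}{9}\right) - -5 = - \frac{1}{3} + 5 = \frac{14}{3} \approx 4.6667$)
$z = 9$ ($z = -5 + \left(7 - -7\right) = -5 + \left(7 + 7\right) = -5 + 14 = 9$)
$X I{\left(b \right)} z = \frac{14 \cdot 2 \cdot 3^{2}}{3} \cdot 9 = \frac{14 \cdot 2 \cdot 9}{3} \cdot 9 = \frac{14}{3} \cdot 18 \cdot 9 = 84 \cdot 9 = 756$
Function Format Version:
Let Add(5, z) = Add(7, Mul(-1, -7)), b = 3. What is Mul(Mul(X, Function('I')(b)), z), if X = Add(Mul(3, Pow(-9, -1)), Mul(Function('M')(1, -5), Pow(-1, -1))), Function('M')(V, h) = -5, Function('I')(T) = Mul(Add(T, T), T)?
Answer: 756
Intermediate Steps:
Function('I')(T) = Mul(2, Pow(T, 2)) (Function('I')(T) = Mul(Mul(2, T), T) = Mul(2, Pow(T, 2)))
X = Rational(14, 3) (X = Add(Mul(3, Pow(-9, -1)), Mul(-5, Pow(-1, -1))) = Add(Mul(3, Rational(-1, 9)), Mul(-5, -1)) = Add(Rational(-1, 3), 5) = Rational(14, 3) ≈ 4.6667)
z = 9 (z = Add(-5, Add(7, Mul(-1, -7))) = Add(-5, Add(7, 7)) = Add(-5, 14) = 9)
Mul(Mul(X, Function('I')(b)), z) = Mul(Mul(Rational(14, 3), Mul(2, Pow(3, 2))), 9) = Mul(Mul(Rational(14, 3), Mul(2, 9)), 9) = Mul(Mul(Rational(14, 3), 18), 9) = Mul(84, 9) = 756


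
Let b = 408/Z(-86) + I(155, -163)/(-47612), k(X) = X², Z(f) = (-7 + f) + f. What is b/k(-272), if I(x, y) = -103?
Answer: -19407259/630532191232 ≈ -3.0779e-5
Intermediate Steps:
Z(f) = -7 + 2*f
b = -19407259/8522548 (b = 408/(-7 + 2*(-86)) - 103/(-47612) = 408/(-7 - 172) - 103*(-1/47612) = 408/(-179) + 103/47612 = 408*(-1/179) + 103/47612 = -408/179 + 103/47612 = -19407259/8522548 ≈ -2.2772)
b/k(-272) = -19407259/(8522548*((-272)²)) = -19407259/8522548/73984 = -19407259/8522548*1/73984 = -19407259/630532191232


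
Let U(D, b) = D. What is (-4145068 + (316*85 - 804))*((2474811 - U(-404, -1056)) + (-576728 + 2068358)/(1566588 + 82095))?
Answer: -1867672802632236300/183187 ≈ -1.0195e+13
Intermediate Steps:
(-4145068 + (316*85 - 804))*((2474811 - U(-404, -1056)) + (-576728 + 2068358)/(1566588 + 82095)) = (-4145068 + (316*85 - 804))*((2474811 - 1*(-404)) + (-576728 + 2068358)/(1566588 + 82095)) = (-4145068 + (26860 - 804))*((2474811 + 404) + 1491630/1648683) = (-4145068 + 26056)*(2475215 + 1491630*(1/1648683)) = -4119012*(2475215 + 497210/549561) = -4119012*1360282127825/549561 = -1867672802632236300/183187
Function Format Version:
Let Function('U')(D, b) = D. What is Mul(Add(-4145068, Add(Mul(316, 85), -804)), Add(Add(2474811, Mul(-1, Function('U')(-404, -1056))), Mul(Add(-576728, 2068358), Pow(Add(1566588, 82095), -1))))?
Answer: Rational(-1867672802632236300, 183187) ≈ -1.0195e+13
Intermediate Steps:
Mul(Add(-4145068, Add(Mul(316, 85), -804)), Add(Add(2474811, Mul(-1, Function('U')(-404, -1056))), Mul(Add(-576728, 2068358), Pow(Add(1566588, 82095), -1)))) = Mul(Add(-4145068, Add(Mul(316, 85), -804)), Add(Add(2474811, Mul(-1, -404)), Mul(Add(-576728, 2068358), Pow(Add(1566588, 82095), -1)))) = Mul(Add(-4145068, Add(26860, -804)), Add(Add(2474811, 404), Mul(1491630, Pow(1648683, -1)))) = Mul(Add(-4145068, 26056), Add(2475215, Mul(1491630, Rational(1, 1648683)))) = Mul(-4119012, Add(2475215, Rational(497210, 549561))) = Mul(-4119012, Rational(1360282127825, 549561)) = Rational(-1867672802632236300, 183187)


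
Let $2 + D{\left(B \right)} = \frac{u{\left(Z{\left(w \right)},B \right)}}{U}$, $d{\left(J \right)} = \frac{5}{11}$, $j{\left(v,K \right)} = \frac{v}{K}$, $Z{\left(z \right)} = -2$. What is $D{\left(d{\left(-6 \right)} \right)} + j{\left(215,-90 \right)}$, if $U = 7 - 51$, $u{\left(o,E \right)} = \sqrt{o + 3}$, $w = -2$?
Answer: $- \frac{1747}{396} \approx -4.4116$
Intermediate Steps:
$u{\left(o,E \right)} = \sqrt{3 + o}$
$U = -44$
$d{\left(J \right)} = \frac{5}{11}$ ($d{\left(J \right)} = 5 \cdot \frac{1}{11} = \frac{5}{11}$)
$D{\left(B \right)} = - \frac{89}{44}$ ($D{\left(B \right)} = -2 + \frac{\sqrt{3 - 2}}{-44} = -2 + \sqrt{1} \left(- \frac{1}{44}\right) = -2 + 1 \left(- \frac{1}{44}\right) = -2 - \frac{1}{44} = - \frac{89}{44}$)
$D{\left(d{\left(-6 \right)} \right)} + j{\left(215,-90 \right)} = - \frac{89}{44} + \frac{215}{-90} = - \frac{89}{44} + 215 \left(- \frac{1}{90}\right) = - \frac{89}{44} - \frac{43}{18} = - \frac{1747}{396}$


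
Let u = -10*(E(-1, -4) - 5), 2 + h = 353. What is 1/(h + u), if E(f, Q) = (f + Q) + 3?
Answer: 1/421 ≈ 0.0023753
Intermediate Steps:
E(f, Q) = 3 + Q + f (E(f, Q) = (Q + f) + 3 = 3 + Q + f)
h = 351 (h = -2 + 353 = 351)
u = 70 (u = -10*((3 - 4 - 1) - 5) = -10*(-2 - 5) = -10*(-7) = 70)
1/(h + u) = 1/(351 + 70) = 1/421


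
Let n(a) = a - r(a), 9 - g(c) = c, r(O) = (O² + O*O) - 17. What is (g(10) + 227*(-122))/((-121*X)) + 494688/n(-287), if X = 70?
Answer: 4748615/17470222 ≈ 0.27181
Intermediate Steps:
r(O) = -17 + 2*O² (r(O) = (O² + O²) - 17 = 2*O² - 17 = -17 + 2*O²)
g(c) = 9 - c
n(a) = 17 + a - 2*a² (n(a) = a - (-17 + 2*a²) = a + (17 - 2*a²) = 17 + a - 2*a²)
(g(10) + 227*(-122))/((-121*X)) + 494688/n(-287) = ((9 - 1*10) + 227*(-122))/((-121*70)) + 494688/(17 - 287 - 2*(-287)²) = ((9 - 10) - 27694)/(-8470) + 494688/(17 - 287 - 2*82369) = (-1 - 27694)*(-1/8470) + 494688/(17 - 287 - 164738) = -27695*(-1/8470) + 494688/(-165008) = 5539/1694 + 494688*(-1/165008) = 5539/1694 - 30918/10313 = 4748615/17470222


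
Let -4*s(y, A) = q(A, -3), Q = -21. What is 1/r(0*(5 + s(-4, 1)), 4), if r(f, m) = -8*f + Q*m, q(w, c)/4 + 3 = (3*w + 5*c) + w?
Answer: -1/84 ≈ -0.011905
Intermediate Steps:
q(w, c) = -12 + 16*w + 20*c (q(w, c) = -12 + 4*((3*w + 5*c) + w) = -12 + 4*(4*w + 5*c) = -12 + (16*w + 20*c) = -12 + 16*w + 20*c)
s(y, A) = 18 - 4*A (s(y, A) = -(-12 + 16*A + 20*(-3))/4 = -(-12 + 16*A - 60)/4 = -(-72 + 16*A)/4 = 18 - 4*A)
r(f, m) = -21*m - 8*f (r(f, m) = -8*f - 21*m = -21*m - 8*f)
1/r(0*(5 + s(-4, 1)), 4) = 1/(-21*4 - 0*(5 + (18 - 4*1))) = 1/(-84 - 0*(5 + (18 - 4))) = 1/(-84 - 0*(5 + 14)) = 1/(-84 - 0*19) = 1/(-84 - 8*0) = 1/(-84 + 0) = 1/(-84) = -1/84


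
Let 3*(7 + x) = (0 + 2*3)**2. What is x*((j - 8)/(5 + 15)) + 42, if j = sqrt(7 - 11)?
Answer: 40 + I/2 ≈ 40.0 + 0.5*I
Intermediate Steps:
x = 5 (x = -7 + (0 + 2*3)**2/3 = -7 + (0 + 6)**2/3 = -7 + (1/3)*6**2 = -7 + (1/3)*36 = -7 + 12 = 5)
j = 2*I (j = sqrt(-4) = 2*I ≈ 2.0*I)
x*((j - 8)/(5 + 15)) + 42 = 5*((2*I - 8)/(5 + 15)) + 42 = 5*((-8 + 2*I)/20) + 42 = 5*((-8 + 2*I)*(1/20)) + 42 = 5*(-2/5 + I/10) + 42 = (-2 + I/2) + 42 = 40 + I/2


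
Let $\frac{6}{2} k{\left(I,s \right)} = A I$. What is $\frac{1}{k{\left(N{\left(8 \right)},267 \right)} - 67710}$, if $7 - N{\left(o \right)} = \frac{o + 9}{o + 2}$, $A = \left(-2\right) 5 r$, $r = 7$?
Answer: $- \frac{3}{203501} \approx -1.4742 \cdot 10^{-5}$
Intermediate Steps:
$A = -70$ ($A = \left(-2\right) 5 \cdot 7 = \left(-10\right) 7 = -70$)
$N{\left(o \right)} = 7 - \frac{9 + o}{2 + o}$ ($N{\left(o \right)} = 7 - \frac{o + 9}{o + 2} = 7 - \frac{9 + o}{2 + o}$)
$k{\left(I,s \right)} = - \frac{70 I}{3}$ ($k{\left(I,s \right)} = \frac{\left(-70\right) I}{3} = - \frac{70 I}{3}$)
$\frac{1}{k{\left(N{\left(8 \right)},267 \right)} - 67710} = \frac{1}{- \frac{70 \frac{5 + 6 \cdot 8}{2 + 8}}{3} - 67710} = \frac{1}{- \frac{70 \frac{5 + 48}{10}}{3} - 67710} = \frac{1}{- \frac{70 \cdot \frac{1}{10} \cdot 53}{3} - 67710} = \frac{1}{\left(- \frac{70}{3}\right) \frac{53}{10} - 67710} = \frac{1}{- \frac{371}{3} - 67710} = \frac{1}{- \frac{203501}{3}} = - \frac{3}{203501}$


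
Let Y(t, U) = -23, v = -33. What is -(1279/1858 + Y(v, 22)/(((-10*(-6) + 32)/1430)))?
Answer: 331478/929 ≈ 356.81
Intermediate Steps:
-(1279/1858 + Y(v, 22)/(((-10*(-6) + 32)/1430))) = -(1279/1858 - 23*1430/(-10*(-6) + 32)) = -(1279*(1/1858) - 23*1430/(60 + 32)) = -(1279/1858 - 23/(92*(1/1430))) = -(1279/1858 - 23/46/715) = -(1279/1858 - 23*715/46) = -(1279/1858 - 715/2) = -1*(-331478/929) = 331478/929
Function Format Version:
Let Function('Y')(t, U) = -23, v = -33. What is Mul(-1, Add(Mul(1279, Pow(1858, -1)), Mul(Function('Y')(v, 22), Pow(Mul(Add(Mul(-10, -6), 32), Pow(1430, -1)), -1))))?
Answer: Rational(331478, 929) ≈ 356.81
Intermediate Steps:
Mul(-1, Add(Mul(1279, Pow(1858, -1)), Mul(Function('Y')(v, 22), Pow(Mul(Add(Mul(-10, -6), 32), Pow(1430, -1)), -1)))) = Mul(-1, Add(Mul(1279, Pow(1858, -1)), Mul(-23, Pow(Mul(Add(Mul(-10, -6), 32), Pow(1430, -1)), -1)))) = Mul(-1, Add(Mul(1279, Rational(1, 1858)), Mul(-23, Pow(Mul(Add(60, 32), Rational(1, 1430)), -1)))) = Mul(-1, Add(Rational(1279, 1858), Mul(-23, Pow(Mul(92, Rational(1, 1430)), -1)))) = Mul(-1, Add(Rational(1279, 1858), Mul(-23, Pow(Rational(46, 715), -1)))) = Mul(-1, Add(Rational(1279, 1858), Mul(-23, Rational(715, 46)))) = Mul(-1, Add(Rational(1279, 1858), Rational(-715, 2))) = Mul(-1, Rational(-331478, 929)) = Rational(331478, 929)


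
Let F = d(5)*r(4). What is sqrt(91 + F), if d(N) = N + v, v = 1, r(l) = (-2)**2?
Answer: sqrt(115) ≈ 10.724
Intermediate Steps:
r(l) = 4
d(N) = 1 + N (d(N) = N + 1 = 1 + N)
F = 24 (F = (1 + 5)*4 = 6*4 = 24)
sqrt(91 + F) = sqrt(91 + 24) = sqrt(115)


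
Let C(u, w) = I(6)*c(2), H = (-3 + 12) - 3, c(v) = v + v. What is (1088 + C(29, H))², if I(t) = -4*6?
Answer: 984064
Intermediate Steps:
I(t) = -24
c(v) = 2*v
H = 6 (H = 9 - 3 = 6)
C(u, w) = -96 (C(u, w) = -48*2 = -24*4 = -96)
(1088 + C(29, H))² = (1088 - 96)² = 992² = 984064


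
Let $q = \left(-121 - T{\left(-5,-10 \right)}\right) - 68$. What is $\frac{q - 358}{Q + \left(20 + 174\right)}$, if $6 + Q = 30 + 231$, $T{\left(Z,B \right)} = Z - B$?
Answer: $- \frac{552}{449} \approx -1.2294$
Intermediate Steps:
$Q = 255$ ($Q = -6 + \left(30 + 231\right) = -6 + 261 = 255$)
$q = -194$ ($q = \left(-121 - \left(-5 - -10\right)\right) - 68 = \left(-121 - \left(-5 + 10\right)\right) - 68 = \left(-121 - 5\right) - 68 = -126 - 68 = -194$)
$\frac{q - 358}{Q + \left(20 + 174\right)} = \frac{-194 - 358}{255 + \left(20 + 174\right)} = - \frac{552}{255 + 194} = - \frac{552}{449}$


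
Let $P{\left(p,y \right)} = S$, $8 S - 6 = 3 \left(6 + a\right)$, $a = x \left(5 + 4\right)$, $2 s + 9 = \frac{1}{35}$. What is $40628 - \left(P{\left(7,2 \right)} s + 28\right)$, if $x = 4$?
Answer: $\frac{2847181}{70} \approx 40674.0$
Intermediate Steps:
$s = - \frac{157}{35}$ ($s = - \frac{9}{2} + \frac{1}{2 \cdot 35} = - \frac{9}{2} + \frac{1}{2} \cdot \frac{1}{35} = - \frac{9}{2} + \frac{1}{70} = - \frac{157}{35} \approx -4.4857$)
$a = 36$ ($a = 4 \left(5 + 4\right) = 4 \cdot 9 = 36$)
$S = \frac{33}{2}$ ($S = \frac{3}{4} + \frac{3 \left(6 + 36\right)}{8} = \frac{3}{4} + \frac{3 \cdot 42}{8} = \frac{3}{4} + \frac{1}{8} \cdot 126 = \frac{3}{4} + \frac{63}{4} = \frac{33}{2} \approx 16.5$)
$P{\left(p,y \right)} = \frac{33}{2}$
$40628 - \left(P{\left(7,2 \right)} s + 28\right) = 40628 - \left(\frac{33}{2} \left(- \frac{157}{35}\right) + 28\right) = 40628 - \left(- \frac{5181}{70} + 28\right) = 40628 - - \frac{3221}{70} = 40628 + \frac{3221}{70} = \frac{2847181}{70}$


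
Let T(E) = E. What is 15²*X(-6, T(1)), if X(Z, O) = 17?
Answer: 3825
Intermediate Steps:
15²*X(-6, T(1)) = 15²*17 = 225*17 = 3825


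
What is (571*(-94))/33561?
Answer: -53674/33561 ≈ -1.5993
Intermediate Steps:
(571*(-94))/33561 = -53674*1/33561 = -53674/33561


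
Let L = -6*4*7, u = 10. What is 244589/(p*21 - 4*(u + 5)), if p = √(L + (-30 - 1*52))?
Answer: -489178/3795 - 1712123*I*√10/7590 ≈ -128.9 - 713.33*I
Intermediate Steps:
L = -168 (L = -24*7 = -168)
p = 5*I*√10 (p = √(-168 + (-30 - 1*52)) = √(-168 + (-30 - 52)) = √(-168 - 82) = √(-250) = 5*I*√10 ≈ 15.811*I)
244589/(p*21 - 4*(u + 5)) = 244589/((5*I*√10)*21 - 4*(10 + 5)) = 244589/(105*I*√10 - 4*15) = 244589/(105*I*√10 - 60) = 244589/(-60 + 105*I*√10)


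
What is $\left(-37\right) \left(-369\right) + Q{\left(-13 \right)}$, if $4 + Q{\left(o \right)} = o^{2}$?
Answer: $13818$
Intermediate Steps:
$Q{\left(o \right)} = -4 + o^{2}$
$\left(-37\right) \left(-369\right) + Q{\left(-13 \right)} = \left(-37\right) \left(-369\right) - \left(4 - \left(-13\right)^{2}\right) = 13653 + \left(-4 + 169\right) = 13653 + 165 = 13818$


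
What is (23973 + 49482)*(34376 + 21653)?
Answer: 4115610195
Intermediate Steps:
(23973 + 49482)*(34376 + 21653) = 73455*56029 = 4115610195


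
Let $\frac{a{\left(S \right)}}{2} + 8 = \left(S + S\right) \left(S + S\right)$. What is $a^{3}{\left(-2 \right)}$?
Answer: $4096$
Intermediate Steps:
$a{\left(S \right)} = -16 + 8 S^{2}$ ($a{\left(S \right)} = -16 + 2 \left(S + S\right) \left(S + S\right) = -16 + 2 \cdot 2 S 2 S = -16 + 2 \cdot 4 S^{2} = -16 + 8 S^{2}$)
$a^{3}{\left(-2 \right)} = \left(-16 + 8 \left(-2\right)^{2}\right)^{3} = \left(-16 + 8 \cdot 4\right)^{3} = \left(-16 + 32\right)^{3} = 16^{3} = 4096$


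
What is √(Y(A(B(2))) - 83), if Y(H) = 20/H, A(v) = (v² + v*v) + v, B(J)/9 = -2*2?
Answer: 2*I*√941318/213 ≈ 9.11*I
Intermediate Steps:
B(J) = -36 (B(J) = 9*(-2*2) = 9*(-4) = -36)
A(v) = v + 2*v² (A(v) = (v² + v²) + v = 2*v² + v = v + 2*v²)
√(Y(A(B(2))) - 83) = √(20/((-36*(1 + 2*(-36)))) - 83) = √(20/((-36*(1 - 72))) - 83) = √(20/((-36*(-71))) - 83) = √(20/2556 - 83) = √(20*(1/2556) - 83) = √(5/639 - 83) = √(-53032/639) = 2*I*√941318/213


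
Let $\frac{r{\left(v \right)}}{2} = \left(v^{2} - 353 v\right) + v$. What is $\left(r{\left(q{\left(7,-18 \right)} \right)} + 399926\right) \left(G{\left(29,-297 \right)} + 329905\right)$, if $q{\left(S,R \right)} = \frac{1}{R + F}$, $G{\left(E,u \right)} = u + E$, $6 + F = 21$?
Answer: $\frac{395723504792}{3} \approx 1.3191 \cdot 10^{11}$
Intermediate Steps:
$F = 15$ ($F = -6 + 21 = 15$)
$G{\left(E,u \right)} = E + u$
$q{\left(S,R \right)} = \frac{1}{15 + R}$ ($q{\left(S,R \right)} = \frac{1}{R + 15} = \frac{1}{15 + R}$)
$r{\left(v \right)} = - 704 v + 2 v^{2}$ ($r{\left(v \right)} = 2 \left(\left(v^{2} - 353 v\right) + v\right) = 2 \left(v^{2} - 352 v\right) = - 704 v + 2 v^{2}$)
$\left(r{\left(q{\left(7,-18 \right)} \right)} + 399926\right) \left(G{\left(29,-297 \right)} + 329905\right) = \left(\frac{2 \left(-352 + \frac{1}{15 - 18}\right)}{15 - 18} + 399926\right) \left(\left(29 - 297\right) + 329905\right) = \left(\frac{2 \left(-352 + \frac{1}{-3}\right)}{-3} + 399926\right) \left(-268 + 329905\right) = \left(2 \left(- \frac{1}{3}\right) \left(-352 - \frac{1}{3}\right) + 399926\right) 329637 = \left(2 \left(- \frac{1}{3}\right) \left(- \frac{1057}{3}\right) + 399926\right) 329637 = \left(\frac{2114}{9} + 399926\right) 329637 = \frac{3601448}{9} \cdot 329637 = \frac{395723504792}{3}$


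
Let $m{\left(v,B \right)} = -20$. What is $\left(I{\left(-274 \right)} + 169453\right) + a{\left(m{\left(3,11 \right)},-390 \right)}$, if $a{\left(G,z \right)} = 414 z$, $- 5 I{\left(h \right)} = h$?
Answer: $\frac{40239}{5} \approx 8047.8$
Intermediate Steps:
$I{\left(h \right)} = - \frac{h}{5}$
$\left(I{\left(-274 \right)} + 169453\right) + a{\left(m{\left(3,11 \right)},-390 \right)} = \left(\left(- \frac{1}{5}\right) \left(-274\right) + 169453\right) + 414 \left(-390\right) = \left(\frac{274}{5} + 169453\right) - 161460 = \frac{847539}{5} - 161460 = \frac{40239}{5}$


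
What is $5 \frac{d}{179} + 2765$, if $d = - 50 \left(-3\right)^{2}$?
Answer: $\frac{492685}{179} \approx 2752.4$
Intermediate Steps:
$d = -450$ ($d = \left(-50\right) 9 = -450$)
$5 \frac{d}{179} + 2765 = 5 \left(- \frac{450}{179}\right) + 2765 = - \frac{2250}{179} + 2765 = \frac{492685}{179}$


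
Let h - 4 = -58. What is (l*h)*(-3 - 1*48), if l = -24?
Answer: -66096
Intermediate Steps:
h = -54 (h = 4 - 58 = -54)
(l*h)*(-3 - 1*48) = (-24*(-54))*(-3 - 1*48) = 1296*(-3 - 48) = 1296*(-51) = -66096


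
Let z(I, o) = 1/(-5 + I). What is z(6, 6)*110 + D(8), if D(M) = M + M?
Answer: 126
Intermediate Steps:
D(M) = 2*M
z(6, 6)*110 + D(8) = 110/(-5 + 6) + 2*8 = 110/1 + 16 = 1*110 + 16 = 110 + 16 = 126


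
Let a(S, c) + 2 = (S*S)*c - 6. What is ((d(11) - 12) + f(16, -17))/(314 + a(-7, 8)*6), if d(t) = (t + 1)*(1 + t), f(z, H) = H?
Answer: 115/2618 ≈ 0.043927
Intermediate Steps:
a(S, c) = -8 + c*S² (a(S, c) = -2 + ((S*S)*c - 6) = -2 + (S²*c - 6) = -2 + (c*S² - 6) = -2 + (-6 + c*S²) = -8 + c*S²)
d(t) = (1 + t)² (d(t) = (1 + t)*(1 + t) = (1 + t)²)
((d(11) - 12) + f(16, -17))/(314 + a(-7, 8)*6) = (((1 + 11)² - 12) - 17)/(314 + (-8 + 8*(-7)²)*6) = ((12² - 12) - 17)/(314 + (-8 + 8*49)*6) = ((144 - 12) - 17)/(314 + (-8 + 392)*6) = (132 - 17)/(314 + 384*6) = 115/(314 + 2304) = 115/2618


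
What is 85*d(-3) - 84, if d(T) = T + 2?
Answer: -169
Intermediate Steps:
d(T) = 2 + T
85*d(-3) - 84 = 85*(2 - 3) - 84 = 85*(-1) - 84 = -85 - 84 = -169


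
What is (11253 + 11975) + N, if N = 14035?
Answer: 37263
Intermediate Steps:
(11253 + 11975) + N = (11253 + 11975) + 14035 = 23228 + 14035 = 37263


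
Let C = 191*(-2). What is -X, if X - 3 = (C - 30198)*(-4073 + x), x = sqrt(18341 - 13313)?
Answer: -124552343 + 61160*sqrt(1257) ≈ -1.2238e+8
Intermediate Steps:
x = 2*sqrt(1257) (x = sqrt(5028) = 2*sqrt(1257) ≈ 70.908)
C = -382
X = 124552343 - 61160*sqrt(1257) (X = 3 + (-382 - 30198)*(-4073 + 2*sqrt(1257)) = 3 - 30580*(-4073 + 2*sqrt(1257)) = 3 + (124552340 - 61160*sqrt(1257)) = 124552343 - 61160*sqrt(1257) ≈ 1.2238e+8)
-X = -(124552343 - 61160*sqrt(1257)) = -124552343 + 61160*sqrt(1257)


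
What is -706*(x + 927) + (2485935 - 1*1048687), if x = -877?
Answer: 1401948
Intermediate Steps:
-706*(x + 927) + (2485935 - 1*1048687) = -706*(-877 + 927) + (2485935 - 1*1048687) = -706*50 + (2485935 - 1048687) = -35300 + 1437248 = 1401948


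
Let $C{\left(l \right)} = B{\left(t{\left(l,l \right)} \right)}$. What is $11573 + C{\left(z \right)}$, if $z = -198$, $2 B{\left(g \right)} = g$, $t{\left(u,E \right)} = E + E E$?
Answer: $31076$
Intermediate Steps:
$t{\left(u,E \right)} = E + E^{2}$
$B{\left(g \right)} = \frac{g}{2}$
$C{\left(l \right)} = \frac{l \left(1 + l\right)}{2}$
$11573 + C{\left(z \right)} = 11573 + \frac{1}{2} \left(-198\right) \left(1 - 198\right) = 11573 + \frac{1}{2} \left(-198\right) \left(-197\right) = 11573 + 19503 = 31076$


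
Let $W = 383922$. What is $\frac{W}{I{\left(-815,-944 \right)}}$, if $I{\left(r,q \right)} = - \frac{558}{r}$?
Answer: $\frac{17383135}{31} \approx 5.6075 \cdot 10^{5}$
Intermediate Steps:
$\frac{W}{I{\left(-815,-944 \right)}} = \frac{383922}{\left(-558\right) \frac{1}{-815}} = \frac{383922}{\left(-558\right) \left(- \frac{1}{815}\right)} = \frac{383922}{\frac{558}{815}} = 383922 \cdot \frac{815}{558} = \frac{17383135}{31}$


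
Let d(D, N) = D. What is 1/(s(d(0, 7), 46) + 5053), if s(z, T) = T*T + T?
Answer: 1/7215 ≈ 0.00013860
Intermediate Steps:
s(z, T) = T + T² (s(z, T) = T² + T = T + T²)
1/(s(d(0, 7), 46) + 5053) = 1/(46*(1 + 46) + 5053) = 1/(46*47 + 5053) = 1/(2162 + 5053) = 1/7215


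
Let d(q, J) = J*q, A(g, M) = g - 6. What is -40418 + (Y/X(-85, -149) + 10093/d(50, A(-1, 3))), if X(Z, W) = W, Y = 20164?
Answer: -2116359957/52150 ≈ -40582.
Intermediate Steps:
A(g, M) = -6 + g
-40418 + (Y/X(-85, -149) + 10093/d(50, A(-1, 3))) = -40418 + (20164/(-149) + 10093/(((-6 - 1)*50))) = -40418 + (20164*(-1/149) + 10093/((-7*50))) = -40418 + (-20164/149 + 10093/(-350)) = -40418 + (-20164/149 + 10093*(-1/350)) = -40418 + (-20164/149 - 10093/350) = -40418 - 8561257/52150 = -2116359957/52150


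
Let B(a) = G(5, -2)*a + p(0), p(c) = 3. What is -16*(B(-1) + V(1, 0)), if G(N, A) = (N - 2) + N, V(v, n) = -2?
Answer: 112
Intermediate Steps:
G(N, A) = -2 + 2*N (G(N, A) = (-2 + N) + N = -2 + 2*N)
B(a) = 3 + 8*a (B(a) = (-2 + 2*5)*a + 3 = (-2 + 10)*a + 3 = 8*a + 3 = 3 + 8*a)
-16*(B(-1) + V(1, 0)) = -16*((3 + 8*(-1)) - 2) = -16*((3 - 8) - 2) = -16*(-5 - 2) = -16*(-7) = 112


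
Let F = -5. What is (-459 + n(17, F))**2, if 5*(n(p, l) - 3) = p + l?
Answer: 5143824/25 ≈ 2.0575e+5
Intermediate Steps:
n(p, l) = 3 + l/5 + p/5 (n(p, l) = 3 + (p + l)/5 = 3 + (l + p)/5 = 3 + (l/5 + p/5) = 3 + l/5 + p/5)
(-459 + n(17, F))**2 = (-459 + (3 + (1/5)*(-5) + (1/5)*17))**2 = (-459 + (3 - 1 + 17/5))**2 = (-459 + 27/5)**2 = (-2268/5)**2 = 5143824/25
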